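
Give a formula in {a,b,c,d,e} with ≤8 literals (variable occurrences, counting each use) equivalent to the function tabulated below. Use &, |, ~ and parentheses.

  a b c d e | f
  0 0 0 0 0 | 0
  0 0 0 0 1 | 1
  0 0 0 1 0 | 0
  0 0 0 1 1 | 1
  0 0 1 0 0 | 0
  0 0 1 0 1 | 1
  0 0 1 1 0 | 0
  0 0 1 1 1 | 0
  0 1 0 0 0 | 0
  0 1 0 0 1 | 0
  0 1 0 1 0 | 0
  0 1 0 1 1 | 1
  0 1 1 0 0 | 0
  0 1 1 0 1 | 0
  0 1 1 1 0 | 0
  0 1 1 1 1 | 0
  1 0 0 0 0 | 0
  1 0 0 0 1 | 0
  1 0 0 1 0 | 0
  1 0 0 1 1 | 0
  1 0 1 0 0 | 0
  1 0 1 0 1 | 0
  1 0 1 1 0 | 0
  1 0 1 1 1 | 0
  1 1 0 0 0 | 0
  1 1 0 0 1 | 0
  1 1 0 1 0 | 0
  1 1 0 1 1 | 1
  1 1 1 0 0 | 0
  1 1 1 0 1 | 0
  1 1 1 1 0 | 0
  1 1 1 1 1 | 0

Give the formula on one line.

(((((e & b) | ~a) & e) & (d | ~b)) & (~c | ~d))

  (e & b) = 00000000010101010000000001010101
  ~a = 11111111111111110000000000000000
  ((e & b) | ~a) = 11111111111111110000000001010101
  (((e & b) | ~a) & e) = 01010101010101010000000001010101
  ~b = 11111111000000001111111100000000
  (d | ~b) = 11111111001100111111111100110011
  ((((e & b) | ~a) & e) & (d | ~b)) = 01010101000100010000000000010001
  ~c = 11110000111100001111000011110000
  ~d = 11001100110011001100110011001100
  (~c | ~d) = 11111100111111001111110011111100
  (((((e & b) | ~a) & e) & (d | ~b)) & (~c | ~d)) = 01010100000100000000000000010000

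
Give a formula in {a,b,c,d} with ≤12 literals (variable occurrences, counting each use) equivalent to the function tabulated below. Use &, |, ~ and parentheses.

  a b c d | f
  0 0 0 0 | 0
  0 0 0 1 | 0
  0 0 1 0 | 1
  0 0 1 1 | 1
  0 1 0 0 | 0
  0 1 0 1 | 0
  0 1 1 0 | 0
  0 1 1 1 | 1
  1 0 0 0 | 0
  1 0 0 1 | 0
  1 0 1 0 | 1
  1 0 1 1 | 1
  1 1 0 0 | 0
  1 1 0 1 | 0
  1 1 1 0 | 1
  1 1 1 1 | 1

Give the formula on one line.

  ~b = 1111000011110000
  (b & c) = 0000001100000011
  (d | (b & c)) = 0101011101010111
  (c | (d | (b & c))) = 0111011101110111
  (a & b) = 0000000000001111
  ((c | (d | (b & c))) & (a & b)) = 0000000000000111
  (((c | (d | (b & c))) & (a & b)) | d) = 0101010101010111
  (~b | (((c | (d | (b & c))) & (a & b)) | d)) = 1111010111110111
  (c & (~b | (((c | (d | (b & c))) & (a & b)) | d))) = 0011000100110011

(c & (~b | (((c | (d | (b & c))) & (a & b)) | d)))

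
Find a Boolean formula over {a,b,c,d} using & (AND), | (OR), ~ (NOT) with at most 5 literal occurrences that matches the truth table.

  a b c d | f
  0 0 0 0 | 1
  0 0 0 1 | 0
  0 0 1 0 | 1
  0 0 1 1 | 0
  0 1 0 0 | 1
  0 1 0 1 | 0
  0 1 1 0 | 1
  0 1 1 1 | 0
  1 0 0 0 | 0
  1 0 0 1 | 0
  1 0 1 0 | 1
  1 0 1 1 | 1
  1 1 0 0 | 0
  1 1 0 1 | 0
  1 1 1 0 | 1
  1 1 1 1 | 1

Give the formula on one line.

((c | ~a) & (a | ~d))

  ~a = 1111111100000000
  (c | ~a) = 1111111100110011
  ~d = 1010101010101010
  (a | ~d) = 1010101011111111
  ((c | ~a) & (a | ~d)) = 1010101000110011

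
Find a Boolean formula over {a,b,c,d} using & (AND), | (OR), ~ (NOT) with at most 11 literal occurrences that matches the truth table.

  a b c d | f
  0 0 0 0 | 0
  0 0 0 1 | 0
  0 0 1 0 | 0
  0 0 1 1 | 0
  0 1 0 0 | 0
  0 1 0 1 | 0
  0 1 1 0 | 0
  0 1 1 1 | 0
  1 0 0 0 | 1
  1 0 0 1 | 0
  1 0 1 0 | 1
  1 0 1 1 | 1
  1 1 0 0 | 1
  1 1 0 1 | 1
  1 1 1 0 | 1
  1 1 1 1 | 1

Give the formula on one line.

(((a & d) | (a & ~d)) & ((~b & ~a) | ((~d | b) | c)))

  (a & d) = 0000000001010101
  ~d = 1010101010101010
  (a & ~d) = 0000000010101010
  ((a & d) | (a & ~d)) = 0000000011111111
  ~b = 1111000011110000
  ~a = 1111111100000000
  (~b & ~a) = 1111000000000000
  (~d | b) = 1010111110101111
  ((~d | b) | c) = 1011111110111111
  ((~b & ~a) | ((~d | b) | c)) = 1111111110111111
  (((a & d) | (a & ~d)) & ((~b & ~a) | ((~d | b) | c))) = 0000000010111111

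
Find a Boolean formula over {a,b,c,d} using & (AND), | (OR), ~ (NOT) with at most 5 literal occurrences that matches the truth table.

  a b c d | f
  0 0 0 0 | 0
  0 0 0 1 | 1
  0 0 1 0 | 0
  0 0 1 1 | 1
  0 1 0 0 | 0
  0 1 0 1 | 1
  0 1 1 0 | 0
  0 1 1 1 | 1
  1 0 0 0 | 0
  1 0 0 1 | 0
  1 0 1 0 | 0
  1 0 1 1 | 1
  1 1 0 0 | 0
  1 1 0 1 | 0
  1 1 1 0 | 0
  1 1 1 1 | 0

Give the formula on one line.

  ~b = 1111000011110000
  (d & ~b) = 0101000001010000
  (c & (d & ~b)) = 0001000000010000
  ~a = 1111111100000000
  (d & ~a) = 0101010100000000
  ((c & (d & ~b)) | (d & ~a)) = 0101010100010000

((c & (d & ~b)) | (d & ~a))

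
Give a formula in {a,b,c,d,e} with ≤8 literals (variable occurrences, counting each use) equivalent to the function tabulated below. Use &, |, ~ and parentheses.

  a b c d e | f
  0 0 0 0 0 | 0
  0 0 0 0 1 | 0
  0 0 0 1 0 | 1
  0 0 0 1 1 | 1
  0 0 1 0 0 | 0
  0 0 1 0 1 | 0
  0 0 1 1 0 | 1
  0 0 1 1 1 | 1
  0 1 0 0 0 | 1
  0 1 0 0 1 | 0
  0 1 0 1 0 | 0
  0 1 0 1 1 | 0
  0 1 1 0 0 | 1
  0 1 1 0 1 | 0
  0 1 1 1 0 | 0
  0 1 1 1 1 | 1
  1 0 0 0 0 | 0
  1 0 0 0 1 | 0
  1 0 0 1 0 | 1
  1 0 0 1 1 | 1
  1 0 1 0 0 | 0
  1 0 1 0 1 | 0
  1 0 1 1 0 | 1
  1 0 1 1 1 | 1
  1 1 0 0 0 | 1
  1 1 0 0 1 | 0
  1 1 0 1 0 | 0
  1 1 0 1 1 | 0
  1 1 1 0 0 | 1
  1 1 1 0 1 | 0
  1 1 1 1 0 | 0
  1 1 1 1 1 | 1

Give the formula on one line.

  ~b = 11111111000000001111111100000000
  ~d = 11001100110011001100110011001100
  (e & c) = 00000101000001010000010100000101
  (~d | (e & c)) = 11001101110011011100110111001101
  (~b | (~d | (e & c))) = 11111111110011011111111111001101
  ~e = 10101010101010101010101010101010
  (~e & b) = 00000000101010100000000010101010
  (d | (~e & b)) = 00110011101110110011001110111011
  ((~b | (~d | (e & c))) & (d | (~e & b))) = 00110011100010010011001110001001

((~b | (~d | (e & c))) & (d | (~e & b)))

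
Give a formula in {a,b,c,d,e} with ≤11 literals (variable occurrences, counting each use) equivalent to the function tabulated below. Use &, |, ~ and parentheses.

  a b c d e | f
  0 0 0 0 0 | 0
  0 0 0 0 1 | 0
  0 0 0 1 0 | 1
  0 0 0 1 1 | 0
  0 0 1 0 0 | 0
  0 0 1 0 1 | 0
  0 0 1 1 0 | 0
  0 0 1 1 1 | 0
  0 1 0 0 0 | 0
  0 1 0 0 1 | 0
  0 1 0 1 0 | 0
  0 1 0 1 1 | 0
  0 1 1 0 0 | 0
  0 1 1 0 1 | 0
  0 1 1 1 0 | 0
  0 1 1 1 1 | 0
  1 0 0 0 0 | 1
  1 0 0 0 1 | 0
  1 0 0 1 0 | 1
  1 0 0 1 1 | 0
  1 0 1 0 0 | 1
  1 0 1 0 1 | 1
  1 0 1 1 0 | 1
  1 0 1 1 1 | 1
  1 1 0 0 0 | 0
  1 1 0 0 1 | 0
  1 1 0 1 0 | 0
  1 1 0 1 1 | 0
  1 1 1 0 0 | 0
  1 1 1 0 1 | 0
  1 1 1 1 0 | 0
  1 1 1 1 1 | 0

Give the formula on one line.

(~b & (((a & c) | ~e) & ((d & (~c | a)) | a)))

  ~b = 11111111000000001111111100000000
  (a & c) = 00000000000000000000111100001111
  ~e = 10101010101010101010101010101010
  ((a & c) | ~e) = 10101010101010101010111110101111
  ~c = 11110000111100001111000011110000
  (~c | a) = 11110000111100001111111111111111
  (d & (~c | a)) = 00110000001100000011001100110011
  ((d & (~c | a)) | a) = 00110000001100001111111111111111
  (((a & c) | ~e) & ((d & (~c | a)) | a)) = 00100000001000001010111110101111
  (~b & (((a & c) | ~e) & ((d & (~c | a)) | a))) = 00100000000000001010111100000000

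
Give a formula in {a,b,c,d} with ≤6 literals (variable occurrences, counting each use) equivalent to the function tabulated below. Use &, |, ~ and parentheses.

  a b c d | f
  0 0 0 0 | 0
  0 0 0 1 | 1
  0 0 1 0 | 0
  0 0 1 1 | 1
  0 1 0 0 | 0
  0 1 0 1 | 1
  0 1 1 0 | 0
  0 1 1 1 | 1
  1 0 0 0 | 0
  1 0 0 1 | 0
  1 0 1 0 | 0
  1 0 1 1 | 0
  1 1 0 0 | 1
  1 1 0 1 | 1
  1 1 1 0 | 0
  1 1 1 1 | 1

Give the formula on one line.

(((~c & a) | d) & (~a | (a & b)))

  ~c = 1100110011001100
  (~c & a) = 0000000011001100
  ((~c & a) | d) = 0101010111011101
  ~a = 1111111100000000
  (a & b) = 0000000000001111
  (~a | (a & b)) = 1111111100001111
  (((~c & a) | d) & (~a | (a & b))) = 0101010100001101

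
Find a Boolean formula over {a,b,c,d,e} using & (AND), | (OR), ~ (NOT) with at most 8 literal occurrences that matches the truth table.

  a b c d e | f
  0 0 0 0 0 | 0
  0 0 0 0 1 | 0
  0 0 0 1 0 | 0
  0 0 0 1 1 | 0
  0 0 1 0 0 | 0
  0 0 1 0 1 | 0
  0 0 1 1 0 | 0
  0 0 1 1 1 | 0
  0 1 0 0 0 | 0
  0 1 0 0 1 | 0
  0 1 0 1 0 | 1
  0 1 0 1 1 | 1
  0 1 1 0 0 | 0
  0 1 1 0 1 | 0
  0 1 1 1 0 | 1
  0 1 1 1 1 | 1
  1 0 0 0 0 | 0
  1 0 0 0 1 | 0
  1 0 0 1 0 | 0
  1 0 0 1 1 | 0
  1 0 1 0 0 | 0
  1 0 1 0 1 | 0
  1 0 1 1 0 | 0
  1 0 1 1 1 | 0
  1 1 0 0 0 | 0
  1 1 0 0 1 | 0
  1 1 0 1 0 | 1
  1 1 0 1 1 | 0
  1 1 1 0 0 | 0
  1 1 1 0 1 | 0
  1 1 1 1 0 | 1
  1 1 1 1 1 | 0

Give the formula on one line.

  ~a = 11111111111111110000000000000000
  ~e = 10101010101010101010101010101010
  (~a | ~e) = 11111111111111111010101010101010
  ~d = 11001100110011001100110011001100
  (~d | ~a) = 11111111111111111100110011001100
  ((~a | ~e) | (~d | ~a)) = 11111111111111111110111011101110
  (b & d) = 00000000001100110000000000110011
  (((~a | ~e) | (~d | ~a)) & (b & d)) = 00000000001100110000000000100010

(((~a | ~e) | (~d | ~a)) & (b & d))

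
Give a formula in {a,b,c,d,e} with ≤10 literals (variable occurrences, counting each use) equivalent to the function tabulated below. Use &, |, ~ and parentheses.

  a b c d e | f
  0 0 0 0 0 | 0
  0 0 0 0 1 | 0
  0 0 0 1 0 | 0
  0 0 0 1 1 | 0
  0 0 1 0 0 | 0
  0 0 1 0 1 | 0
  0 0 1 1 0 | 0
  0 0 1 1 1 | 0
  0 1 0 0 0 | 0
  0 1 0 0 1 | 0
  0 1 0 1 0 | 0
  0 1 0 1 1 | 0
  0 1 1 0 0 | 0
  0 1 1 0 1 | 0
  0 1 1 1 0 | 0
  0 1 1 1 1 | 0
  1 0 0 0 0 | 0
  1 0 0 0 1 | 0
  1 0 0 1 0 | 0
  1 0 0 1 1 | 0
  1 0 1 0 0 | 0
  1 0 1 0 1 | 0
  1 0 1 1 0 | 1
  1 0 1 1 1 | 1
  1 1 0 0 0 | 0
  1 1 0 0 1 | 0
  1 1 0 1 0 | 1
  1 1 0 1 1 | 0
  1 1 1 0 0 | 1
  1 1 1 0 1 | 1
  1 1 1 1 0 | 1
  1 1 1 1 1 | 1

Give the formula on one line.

(((a & (c | (d & ~e))) & ((b & c) | d)) & (c | b))

  ~e = 10101010101010101010101010101010
  (d & ~e) = 00100010001000100010001000100010
  (c | (d & ~e)) = 00101111001011110010111100101111
  (a & (c | (d & ~e))) = 00000000000000000010111100101111
  (b & c) = 00000000000011110000000000001111
  ((b & c) | d) = 00110011001111110011001100111111
  ((a & (c | (d & ~e))) & ((b & c) | d)) = 00000000000000000010001100101111
  (c | b) = 00001111111111110000111111111111
  (((a & (c | (d & ~e))) & ((b & c) | d)) & (c | b)) = 00000000000000000000001100101111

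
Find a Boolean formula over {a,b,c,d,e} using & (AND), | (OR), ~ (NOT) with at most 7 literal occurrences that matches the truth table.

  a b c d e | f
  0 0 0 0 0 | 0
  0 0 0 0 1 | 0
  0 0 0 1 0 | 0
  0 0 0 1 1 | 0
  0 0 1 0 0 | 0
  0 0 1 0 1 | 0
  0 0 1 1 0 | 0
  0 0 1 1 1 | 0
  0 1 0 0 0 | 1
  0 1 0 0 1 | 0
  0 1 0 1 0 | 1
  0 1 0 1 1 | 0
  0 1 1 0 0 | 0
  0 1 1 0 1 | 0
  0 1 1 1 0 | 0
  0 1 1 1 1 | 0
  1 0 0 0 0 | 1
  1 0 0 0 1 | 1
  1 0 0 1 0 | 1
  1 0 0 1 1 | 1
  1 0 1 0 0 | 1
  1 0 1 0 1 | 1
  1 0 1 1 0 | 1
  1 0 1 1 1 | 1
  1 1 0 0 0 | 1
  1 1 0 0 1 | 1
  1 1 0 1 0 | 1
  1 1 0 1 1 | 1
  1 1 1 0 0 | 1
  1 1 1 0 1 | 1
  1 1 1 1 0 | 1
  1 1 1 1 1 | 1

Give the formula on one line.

(((a | (~e & ~c)) & b) | a)

  ~e = 10101010101010101010101010101010
  ~c = 11110000111100001111000011110000
  (~e & ~c) = 10100000101000001010000010100000
  (a | (~e & ~c)) = 10100000101000001111111111111111
  ((a | (~e & ~c)) & b) = 00000000101000000000000011111111
  (((a | (~e & ~c)) & b) | a) = 00000000101000001111111111111111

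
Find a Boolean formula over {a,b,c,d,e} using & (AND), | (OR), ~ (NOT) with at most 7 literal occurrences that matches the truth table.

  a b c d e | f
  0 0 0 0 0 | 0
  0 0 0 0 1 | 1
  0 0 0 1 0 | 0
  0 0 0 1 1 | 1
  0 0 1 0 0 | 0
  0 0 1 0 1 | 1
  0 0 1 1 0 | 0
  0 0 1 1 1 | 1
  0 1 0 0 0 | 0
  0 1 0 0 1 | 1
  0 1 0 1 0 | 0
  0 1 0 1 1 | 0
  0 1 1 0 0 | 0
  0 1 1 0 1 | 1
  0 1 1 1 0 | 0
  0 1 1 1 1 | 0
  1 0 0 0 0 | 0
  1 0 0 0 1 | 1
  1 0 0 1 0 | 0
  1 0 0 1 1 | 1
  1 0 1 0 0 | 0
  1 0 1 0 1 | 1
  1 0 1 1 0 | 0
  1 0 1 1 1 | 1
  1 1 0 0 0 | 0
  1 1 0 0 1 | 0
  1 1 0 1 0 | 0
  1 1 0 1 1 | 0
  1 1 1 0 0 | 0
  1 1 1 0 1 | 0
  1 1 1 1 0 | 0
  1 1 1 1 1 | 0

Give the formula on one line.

  ~a = 11111111111111110000000000000000
  ~d = 11001100110011001100110011001100
  (~a & ~d) = 11001100110011000000000000000000
  ~b = 11111111000000001111111100000000
  ((~a & ~d) | ~b) = 11111111110011001111111100000000
  (((~a & ~d) | ~b) & e) = 01010101010001000101010100000000

(((~a & ~d) | ~b) & e)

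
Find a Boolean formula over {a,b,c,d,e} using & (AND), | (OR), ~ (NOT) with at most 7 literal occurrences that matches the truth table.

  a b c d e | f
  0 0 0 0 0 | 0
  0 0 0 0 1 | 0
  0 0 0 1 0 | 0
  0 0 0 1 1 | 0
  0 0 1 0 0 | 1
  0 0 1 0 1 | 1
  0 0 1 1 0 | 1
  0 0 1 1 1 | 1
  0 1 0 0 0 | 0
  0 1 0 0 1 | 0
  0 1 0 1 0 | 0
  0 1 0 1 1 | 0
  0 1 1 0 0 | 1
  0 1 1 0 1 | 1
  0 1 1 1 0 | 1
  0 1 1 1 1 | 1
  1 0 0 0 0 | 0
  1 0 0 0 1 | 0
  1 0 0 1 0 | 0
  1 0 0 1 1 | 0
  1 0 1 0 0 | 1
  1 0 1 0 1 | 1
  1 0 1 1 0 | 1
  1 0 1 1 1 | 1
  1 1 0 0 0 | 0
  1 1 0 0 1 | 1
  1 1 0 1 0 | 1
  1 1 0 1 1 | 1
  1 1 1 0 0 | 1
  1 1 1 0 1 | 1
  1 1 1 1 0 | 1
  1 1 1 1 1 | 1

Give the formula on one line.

  (d | e) = 01110111011101110111011101110111
  (a & b) = 00000000000000000000000011111111
  ((d | e) & (a & b)) = 00000000000000000000000001110111
  (c | ((d | e) & (a & b))) = 00001111000011110000111101111111

(c | ((d | e) & (a & b)))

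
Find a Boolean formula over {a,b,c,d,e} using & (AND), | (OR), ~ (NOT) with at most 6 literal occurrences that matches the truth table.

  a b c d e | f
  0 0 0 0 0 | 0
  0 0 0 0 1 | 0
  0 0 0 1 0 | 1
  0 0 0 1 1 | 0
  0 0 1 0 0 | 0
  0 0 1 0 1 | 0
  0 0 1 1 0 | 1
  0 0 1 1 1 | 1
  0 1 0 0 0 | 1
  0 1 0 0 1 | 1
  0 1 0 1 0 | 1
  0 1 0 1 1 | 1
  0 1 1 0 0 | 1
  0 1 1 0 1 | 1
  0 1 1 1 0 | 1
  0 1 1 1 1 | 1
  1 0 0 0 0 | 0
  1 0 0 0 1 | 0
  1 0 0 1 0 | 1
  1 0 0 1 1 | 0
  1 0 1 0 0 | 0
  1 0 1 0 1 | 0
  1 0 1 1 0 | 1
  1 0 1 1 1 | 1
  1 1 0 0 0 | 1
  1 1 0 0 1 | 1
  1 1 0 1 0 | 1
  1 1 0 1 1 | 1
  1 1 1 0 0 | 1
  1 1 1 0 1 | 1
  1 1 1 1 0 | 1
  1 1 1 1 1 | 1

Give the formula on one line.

  ~e = 10101010101010101010101010101010
  (c | ~e) = 10101111101011111010111110101111
  (d & (c | ~e)) = 00100011001000110010001100100011
  (b | (d & (c | ~e))) = 00100011111111110010001111111111

(b | (d & (c | ~e)))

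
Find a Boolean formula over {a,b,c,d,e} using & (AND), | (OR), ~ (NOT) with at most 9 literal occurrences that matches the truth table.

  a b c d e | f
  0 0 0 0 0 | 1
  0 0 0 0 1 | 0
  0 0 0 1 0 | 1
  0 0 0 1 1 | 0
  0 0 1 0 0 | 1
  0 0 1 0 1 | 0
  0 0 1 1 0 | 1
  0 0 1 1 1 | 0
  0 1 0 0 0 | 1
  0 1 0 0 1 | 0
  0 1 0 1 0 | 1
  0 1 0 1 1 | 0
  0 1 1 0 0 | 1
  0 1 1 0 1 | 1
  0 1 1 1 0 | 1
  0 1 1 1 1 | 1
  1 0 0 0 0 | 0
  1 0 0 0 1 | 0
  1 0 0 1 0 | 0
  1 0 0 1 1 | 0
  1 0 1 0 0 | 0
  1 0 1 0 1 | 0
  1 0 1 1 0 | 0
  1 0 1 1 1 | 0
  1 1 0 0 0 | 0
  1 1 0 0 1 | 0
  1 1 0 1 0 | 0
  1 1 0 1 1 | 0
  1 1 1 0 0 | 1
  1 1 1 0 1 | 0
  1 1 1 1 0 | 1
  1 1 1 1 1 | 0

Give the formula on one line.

  (a & c) = 00000000000000000000111100001111
  ((a & c) & b) = 00000000000000000000000000001111
  ~a = 11111111111111110000000000000000
  (((a & c) & b) | ~a) = 11111111111111110000000000001111
  ~e = 10101010101010101010101010101010
  ((((a & c) & b) | ~a) & ~e) = 10101010101010100000000000001010
  (~a & b) = 00000000111111110000000000000000
  (e & (~a & b)) = 00000000010101010000000000000000
  ((e & (~a & b)) & c) = 00000000000001010000000000000000
  (((((a & c) & b) | ~a) & ~e) | ((e & (~a & b)) & c)) = 10101010101011110000000000001010

(((((a & c) & b) | ~a) & ~e) | ((e & (~a & b)) & c))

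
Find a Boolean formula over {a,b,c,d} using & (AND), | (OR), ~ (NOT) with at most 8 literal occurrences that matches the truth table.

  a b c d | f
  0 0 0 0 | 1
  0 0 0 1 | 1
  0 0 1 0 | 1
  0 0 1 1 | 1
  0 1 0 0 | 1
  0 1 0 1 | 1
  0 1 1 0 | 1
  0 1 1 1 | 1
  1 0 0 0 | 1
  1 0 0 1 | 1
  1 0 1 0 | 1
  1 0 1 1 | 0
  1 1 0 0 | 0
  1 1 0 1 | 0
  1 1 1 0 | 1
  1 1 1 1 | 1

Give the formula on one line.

((~a & c) | ((~b & ~c) | ((~d | b) & (~a | c))))

  ~a = 1111111100000000
  (~a & c) = 0011001100000000
  ~b = 1111000011110000
  ~c = 1100110011001100
  (~b & ~c) = 1100000011000000
  ~d = 1010101010101010
  (~d | b) = 1010111110101111
  (~a | c) = 1111111100110011
  ((~d | b) & (~a | c)) = 1010111100100011
  ((~b & ~c) | ((~d | b) & (~a | c))) = 1110111111100011
  ((~a & c) | ((~b & ~c) | ((~d | b) & (~a | c)))) = 1111111111100011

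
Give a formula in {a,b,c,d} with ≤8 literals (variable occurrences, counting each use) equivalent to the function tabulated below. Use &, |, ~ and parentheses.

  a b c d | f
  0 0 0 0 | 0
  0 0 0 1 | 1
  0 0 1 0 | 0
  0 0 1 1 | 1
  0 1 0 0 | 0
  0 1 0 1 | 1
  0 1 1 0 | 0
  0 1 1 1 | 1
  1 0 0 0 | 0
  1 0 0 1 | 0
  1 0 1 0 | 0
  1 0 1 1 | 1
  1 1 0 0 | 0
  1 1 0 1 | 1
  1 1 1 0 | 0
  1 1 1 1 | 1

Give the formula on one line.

  ~a = 1111111100000000
  (b | ~a) = 1111111100001111
  (d & (b | ~a)) = 0101010100000101
  (d & c) = 0001000100010001
  ((d & (b | ~a)) | (d & c)) = 0101010100010101

((d & (b | ~a)) | (d & c))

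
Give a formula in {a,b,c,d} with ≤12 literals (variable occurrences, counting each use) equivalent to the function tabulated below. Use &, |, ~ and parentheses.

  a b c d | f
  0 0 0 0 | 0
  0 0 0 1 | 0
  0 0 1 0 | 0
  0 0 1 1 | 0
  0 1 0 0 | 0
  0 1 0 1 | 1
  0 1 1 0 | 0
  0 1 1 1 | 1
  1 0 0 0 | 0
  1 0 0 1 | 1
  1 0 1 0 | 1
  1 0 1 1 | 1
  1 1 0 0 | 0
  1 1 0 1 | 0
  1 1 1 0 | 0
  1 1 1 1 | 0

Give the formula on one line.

(((b & d) & ~a) | (~b & (((c & ~d) | d) & (b | a))))

  (b & d) = 0000010100000101
  ~a = 1111111100000000
  ((b & d) & ~a) = 0000010100000000
  ~b = 1111000011110000
  ~d = 1010101010101010
  (c & ~d) = 0010001000100010
  ((c & ~d) | d) = 0111011101110111
  (b | a) = 0000111111111111
  (((c & ~d) | d) & (b | a)) = 0000011101110111
  (~b & (((c & ~d) | d) & (b | a))) = 0000000001110000
  (((b & d) & ~a) | (~b & (((c & ~d) | d) & (b | a)))) = 0000010101110000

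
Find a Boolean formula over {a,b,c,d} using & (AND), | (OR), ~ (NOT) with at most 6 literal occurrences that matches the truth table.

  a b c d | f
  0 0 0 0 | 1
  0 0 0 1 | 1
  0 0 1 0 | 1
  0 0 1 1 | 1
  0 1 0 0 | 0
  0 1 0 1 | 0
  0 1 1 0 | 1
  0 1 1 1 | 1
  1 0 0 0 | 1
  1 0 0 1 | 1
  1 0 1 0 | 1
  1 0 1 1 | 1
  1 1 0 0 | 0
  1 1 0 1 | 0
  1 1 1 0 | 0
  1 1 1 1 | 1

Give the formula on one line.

(((~a | d) & c) | ~b)

  ~a = 1111111100000000
  (~a | d) = 1111111101010101
  ((~a | d) & c) = 0011001100010001
  ~b = 1111000011110000
  (((~a | d) & c) | ~b) = 1111001111110001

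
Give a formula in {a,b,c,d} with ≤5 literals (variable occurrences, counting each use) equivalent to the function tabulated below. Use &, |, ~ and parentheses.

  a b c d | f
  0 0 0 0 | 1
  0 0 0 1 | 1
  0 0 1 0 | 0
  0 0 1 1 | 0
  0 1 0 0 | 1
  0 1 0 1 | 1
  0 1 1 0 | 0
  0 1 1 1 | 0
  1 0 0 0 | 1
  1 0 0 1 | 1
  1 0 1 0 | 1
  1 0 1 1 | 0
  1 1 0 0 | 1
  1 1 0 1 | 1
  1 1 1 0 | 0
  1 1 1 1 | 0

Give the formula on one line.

  ~c = 1100110011001100
  ~b = 1111000011110000
  ~d = 1010101010101010
  (a & ~d) = 0000000010101010
  (~b & (a & ~d)) = 0000000010100000
  (~c | (~b & (a & ~d))) = 1100110011101100

(~c | (~b & (a & ~d)))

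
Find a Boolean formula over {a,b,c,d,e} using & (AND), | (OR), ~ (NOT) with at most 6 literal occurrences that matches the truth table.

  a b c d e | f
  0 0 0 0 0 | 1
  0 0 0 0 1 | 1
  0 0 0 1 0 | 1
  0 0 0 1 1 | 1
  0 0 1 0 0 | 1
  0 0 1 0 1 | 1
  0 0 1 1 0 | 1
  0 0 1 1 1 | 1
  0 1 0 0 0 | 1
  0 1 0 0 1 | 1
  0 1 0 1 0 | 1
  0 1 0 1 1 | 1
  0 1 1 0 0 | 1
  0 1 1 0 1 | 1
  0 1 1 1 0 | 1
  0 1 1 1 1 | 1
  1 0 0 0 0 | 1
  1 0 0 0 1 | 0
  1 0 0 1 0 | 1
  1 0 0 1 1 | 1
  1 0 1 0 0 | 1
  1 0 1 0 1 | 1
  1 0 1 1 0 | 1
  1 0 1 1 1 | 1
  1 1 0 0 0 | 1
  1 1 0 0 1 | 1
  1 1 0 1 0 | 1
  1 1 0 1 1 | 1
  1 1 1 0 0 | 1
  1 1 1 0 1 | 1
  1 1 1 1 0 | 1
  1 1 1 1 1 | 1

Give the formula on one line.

((~a | (~e | c)) | (d | b))

  ~a = 11111111111111110000000000000000
  ~e = 10101010101010101010101010101010
  (~e | c) = 10101111101011111010111110101111
  (~a | (~e | c)) = 11111111111111111010111110101111
  (d | b) = 00110011111111110011001111111111
  ((~a | (~e | c)) | (d | b)) = 11111111111111111011111111111111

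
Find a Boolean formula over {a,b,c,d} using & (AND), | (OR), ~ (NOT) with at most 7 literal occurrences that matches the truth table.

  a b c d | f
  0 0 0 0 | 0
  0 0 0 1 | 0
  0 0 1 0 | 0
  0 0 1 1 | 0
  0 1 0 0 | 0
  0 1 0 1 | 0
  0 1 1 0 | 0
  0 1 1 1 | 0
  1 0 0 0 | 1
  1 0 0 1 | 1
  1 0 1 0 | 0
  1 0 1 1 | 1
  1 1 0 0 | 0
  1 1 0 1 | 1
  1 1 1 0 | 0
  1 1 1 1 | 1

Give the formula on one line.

  ~c = 1100110011001100
  ~b = 1111000011110000
  (~c & ~b) = 1100000011000000
  ((~c & ~b) | d) = 1101010111010101
  (a & ((~c & ~b) | d)) = 0000000011010101

(a & ((~c & ~b) | d))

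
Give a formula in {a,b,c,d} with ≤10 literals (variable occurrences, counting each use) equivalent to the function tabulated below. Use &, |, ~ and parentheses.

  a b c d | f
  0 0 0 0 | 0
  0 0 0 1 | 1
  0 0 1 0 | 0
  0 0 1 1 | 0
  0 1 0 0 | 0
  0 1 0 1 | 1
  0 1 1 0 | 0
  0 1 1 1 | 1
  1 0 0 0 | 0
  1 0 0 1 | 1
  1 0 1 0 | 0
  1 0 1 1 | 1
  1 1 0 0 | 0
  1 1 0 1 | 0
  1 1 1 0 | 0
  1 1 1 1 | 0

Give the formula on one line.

(((~b | ~a) & d) & ((a | ~c) | (b & c)))

  ~b = 1111000011110000
  ~a = 1111111100000000
  (~b | ~a) = 1111111111110000
  ((~b | ~a) & d) = 0101010101010000
  ~c = 1100110011001100
  (a | ~c) = 1100110011111111
  (b & c) = 0000001100000011
  ((a | ~c) | (b & c)) = 1100111111111111
  (((~b | ~a) & d) & ((a | ~c) | (b & c))) = 0100010101010000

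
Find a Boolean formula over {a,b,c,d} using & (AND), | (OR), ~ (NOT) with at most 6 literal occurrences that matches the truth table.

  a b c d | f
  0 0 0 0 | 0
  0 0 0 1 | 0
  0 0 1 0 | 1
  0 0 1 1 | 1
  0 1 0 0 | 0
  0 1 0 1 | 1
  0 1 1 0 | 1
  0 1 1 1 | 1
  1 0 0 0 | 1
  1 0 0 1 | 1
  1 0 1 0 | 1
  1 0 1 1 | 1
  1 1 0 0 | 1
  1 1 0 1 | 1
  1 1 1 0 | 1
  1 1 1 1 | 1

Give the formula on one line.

(((d & b) | a) | (~a & c))

  (d & b) = 0000010100000101
  ((d & b) | a) = 0000010111111111
  ~a = 1111111100000000
  (~a & c) = 0011001100000000
  (((d & b) | a) | (~a & c)) = 0011011111111111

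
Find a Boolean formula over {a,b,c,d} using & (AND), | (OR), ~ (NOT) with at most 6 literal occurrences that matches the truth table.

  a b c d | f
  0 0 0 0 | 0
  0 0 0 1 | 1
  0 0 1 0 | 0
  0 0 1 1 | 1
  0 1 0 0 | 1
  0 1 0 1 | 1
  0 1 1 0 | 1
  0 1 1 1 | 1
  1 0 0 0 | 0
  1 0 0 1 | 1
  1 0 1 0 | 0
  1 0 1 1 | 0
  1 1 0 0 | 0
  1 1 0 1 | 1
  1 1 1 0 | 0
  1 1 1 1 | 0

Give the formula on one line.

((b & (~b | ~a)) | ((~a | ~c) & d))

  ~b = 1111000011110000
  ~a = 1111111100000000
  (~b | ~a) = 1111111111110000
  (b & (~b | ~a)) = 0000111100000000
  ~c = 1100110011001100
  (~a | ~c) = 1111111111001100
  ((~a | ~c) & d) = 0101010101000100
  ((b & (~b | ~a)) | ((~a | ~c) & d)) = 0101111101000100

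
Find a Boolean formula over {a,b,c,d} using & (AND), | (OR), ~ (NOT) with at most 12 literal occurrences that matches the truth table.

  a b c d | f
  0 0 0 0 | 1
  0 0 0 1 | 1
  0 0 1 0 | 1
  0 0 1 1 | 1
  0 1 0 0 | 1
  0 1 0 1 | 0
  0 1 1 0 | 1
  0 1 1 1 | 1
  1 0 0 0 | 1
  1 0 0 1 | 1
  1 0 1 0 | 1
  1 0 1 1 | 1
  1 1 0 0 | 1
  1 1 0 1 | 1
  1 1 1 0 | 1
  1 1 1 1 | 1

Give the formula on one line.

  ~d = 1010101010101010
  ~b = 1111000011110000
  (a | ~b) = 1111000011111111
  ~a = 1111111100000000
  (~a | c) = 1111111100110011
  ((a | ~b) & (~a | c)) = 1111000000110011
  (~d | ((a | ~b) & (~a | c))) = 1111101010111011
  (b & c) = 0000001100000011
  (d & (b & c)) = 0000000100000001
  (a | (d & (b & c))) = 0000000111111111
  ((~d | ((a | ~b) & (~a | c))) | (a | (d & (b & c)))) = 1111101111111111

((~d | ((a | ~b) & (~a | c))) | (a | (d & (b & c))))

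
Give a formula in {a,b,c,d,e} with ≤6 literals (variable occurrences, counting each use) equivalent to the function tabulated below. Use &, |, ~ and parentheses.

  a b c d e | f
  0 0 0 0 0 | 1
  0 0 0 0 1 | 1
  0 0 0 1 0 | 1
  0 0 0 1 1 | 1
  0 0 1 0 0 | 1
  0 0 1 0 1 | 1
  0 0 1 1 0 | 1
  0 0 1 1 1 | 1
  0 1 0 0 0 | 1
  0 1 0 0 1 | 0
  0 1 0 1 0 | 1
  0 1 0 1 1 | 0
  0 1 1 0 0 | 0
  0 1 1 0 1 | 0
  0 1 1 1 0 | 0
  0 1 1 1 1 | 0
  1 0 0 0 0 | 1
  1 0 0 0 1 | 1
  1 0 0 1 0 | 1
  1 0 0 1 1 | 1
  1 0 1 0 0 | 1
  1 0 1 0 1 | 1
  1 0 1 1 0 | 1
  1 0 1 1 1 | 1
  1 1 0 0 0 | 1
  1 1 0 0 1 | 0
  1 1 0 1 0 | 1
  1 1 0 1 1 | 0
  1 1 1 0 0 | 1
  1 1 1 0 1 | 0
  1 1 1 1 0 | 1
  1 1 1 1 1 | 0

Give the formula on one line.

((~e & ((a | ~c) | e)) | ~b)

  ~e = 10101010101010101010101010101010
  ~c = 11110000111100001111000011110000
  (a | ~c) = 11110000111100001111111111111111
  ((a | ~c) | e) = 11110101111101011111111111111111
  (~e & ((a | ~c) | e)) = 10100000101000001010101010101010
  ~b = 11111111000000001111111100000000
  ((~e & ((a | ~c) | e)) | ~b) = 11111111101000001111111110101010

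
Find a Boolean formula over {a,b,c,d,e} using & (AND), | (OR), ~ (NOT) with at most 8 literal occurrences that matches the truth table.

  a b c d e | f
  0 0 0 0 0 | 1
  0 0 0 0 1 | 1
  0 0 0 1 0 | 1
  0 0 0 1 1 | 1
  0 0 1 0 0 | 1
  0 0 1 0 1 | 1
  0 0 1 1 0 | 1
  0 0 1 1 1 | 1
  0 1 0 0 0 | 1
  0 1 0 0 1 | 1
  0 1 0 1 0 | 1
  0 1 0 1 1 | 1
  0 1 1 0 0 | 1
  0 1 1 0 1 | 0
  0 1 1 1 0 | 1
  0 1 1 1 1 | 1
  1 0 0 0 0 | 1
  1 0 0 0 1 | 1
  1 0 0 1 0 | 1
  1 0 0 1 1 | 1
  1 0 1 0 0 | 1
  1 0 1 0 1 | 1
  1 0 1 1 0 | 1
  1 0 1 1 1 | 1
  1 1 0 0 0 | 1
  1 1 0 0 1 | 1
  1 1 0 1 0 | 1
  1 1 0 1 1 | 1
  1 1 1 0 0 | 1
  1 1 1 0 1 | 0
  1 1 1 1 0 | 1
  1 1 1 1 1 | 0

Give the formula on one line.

  ~b = 11111111000000001111111100000000
  ~c = 11110000111100001111000011110000
  (~b | ~c) = 11111111111100001111111111110000
  ~a = 11111111111111110000000000000000
  (d & ~a) = 00110011001100110000000000000000
  (e & (d & ~a)) = 00010001000100010000000000000000
  ~e = 10101010101010101010101010101010
  (d & ~c) = 00110000001100000011000000110000
  (~e | (d & ~c)) = 10111010101110101011101010111010
  ((e & (d & ~a)) | (~e | (d & ~c))) = 10111011101110111011101010111010
  ((~b | ~c) | ((e & (d & ~a)) | (~e | (d & ~c)))) = 11111111111110111111111111111010

((~b | ~c) | ((e & (d & ~a)) | (~e | (d & ~c))))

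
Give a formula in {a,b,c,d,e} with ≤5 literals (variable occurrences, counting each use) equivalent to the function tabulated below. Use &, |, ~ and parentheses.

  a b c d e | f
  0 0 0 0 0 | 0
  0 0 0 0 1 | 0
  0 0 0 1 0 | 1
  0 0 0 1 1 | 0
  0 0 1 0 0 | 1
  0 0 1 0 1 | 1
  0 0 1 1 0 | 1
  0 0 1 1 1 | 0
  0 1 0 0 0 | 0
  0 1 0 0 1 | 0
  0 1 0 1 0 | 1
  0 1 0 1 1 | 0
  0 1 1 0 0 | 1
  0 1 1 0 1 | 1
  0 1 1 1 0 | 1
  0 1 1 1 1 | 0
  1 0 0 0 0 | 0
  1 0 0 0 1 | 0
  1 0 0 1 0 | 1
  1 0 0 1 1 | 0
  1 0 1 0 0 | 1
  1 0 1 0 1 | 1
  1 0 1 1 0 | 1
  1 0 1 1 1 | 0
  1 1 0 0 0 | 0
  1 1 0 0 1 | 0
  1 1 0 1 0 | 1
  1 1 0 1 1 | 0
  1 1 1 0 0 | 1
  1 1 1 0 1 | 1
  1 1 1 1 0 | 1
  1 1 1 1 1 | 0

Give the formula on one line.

((~d | ~e) & (d | c))

  ~d = 11001100110011001100110011001100
  ~e = 10101010101010101010101010101010
  (~d | ~e) = 11101110111011101110111011101110
  (d | c) = 00111111001111110011111100111111
  ((~d | ~e) & (d | c)) = 00101110001011100010111000101110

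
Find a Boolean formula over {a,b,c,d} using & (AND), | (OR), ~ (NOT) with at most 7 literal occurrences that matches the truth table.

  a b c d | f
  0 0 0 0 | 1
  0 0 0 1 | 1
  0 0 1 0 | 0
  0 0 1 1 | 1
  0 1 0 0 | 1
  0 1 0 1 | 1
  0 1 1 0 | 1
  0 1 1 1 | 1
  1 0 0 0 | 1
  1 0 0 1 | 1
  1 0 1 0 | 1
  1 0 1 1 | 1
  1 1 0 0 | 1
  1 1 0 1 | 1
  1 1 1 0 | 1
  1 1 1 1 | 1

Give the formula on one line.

((b | a) | (d | ~c))

  (b | a) = 0000111111111111
  ~c = 1100110011001100
  (d | ~c) = 1101110111011101
  ((b | a) | (d | ~c)) = 1101111111111111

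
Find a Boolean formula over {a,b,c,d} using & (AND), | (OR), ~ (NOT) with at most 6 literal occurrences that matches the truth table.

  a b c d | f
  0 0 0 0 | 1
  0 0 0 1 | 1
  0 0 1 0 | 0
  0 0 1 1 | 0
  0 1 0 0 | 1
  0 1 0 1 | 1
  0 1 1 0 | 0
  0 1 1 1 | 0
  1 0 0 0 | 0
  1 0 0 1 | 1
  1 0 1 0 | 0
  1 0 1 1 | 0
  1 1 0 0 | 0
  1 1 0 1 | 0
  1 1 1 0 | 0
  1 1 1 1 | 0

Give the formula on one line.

  ~b = 1111000011110000
  ~a = 1111111100000000
  (c & ~a) = 0011001100000000
  ((c & ~a) | d) = 0111011101010101
  (~b & ((c & ~a) | d)) = 0111000001010000
  ((~b & ((c & ~a) | d)) | ~a) = 1111111101010000
  ~c = 1100110011001100
  (((~b & ((c & ~a) | d)) | ~a) & ~c) = 1100110001000000

(((~b & ((c & ~a) | d)) | ~a) & ~c)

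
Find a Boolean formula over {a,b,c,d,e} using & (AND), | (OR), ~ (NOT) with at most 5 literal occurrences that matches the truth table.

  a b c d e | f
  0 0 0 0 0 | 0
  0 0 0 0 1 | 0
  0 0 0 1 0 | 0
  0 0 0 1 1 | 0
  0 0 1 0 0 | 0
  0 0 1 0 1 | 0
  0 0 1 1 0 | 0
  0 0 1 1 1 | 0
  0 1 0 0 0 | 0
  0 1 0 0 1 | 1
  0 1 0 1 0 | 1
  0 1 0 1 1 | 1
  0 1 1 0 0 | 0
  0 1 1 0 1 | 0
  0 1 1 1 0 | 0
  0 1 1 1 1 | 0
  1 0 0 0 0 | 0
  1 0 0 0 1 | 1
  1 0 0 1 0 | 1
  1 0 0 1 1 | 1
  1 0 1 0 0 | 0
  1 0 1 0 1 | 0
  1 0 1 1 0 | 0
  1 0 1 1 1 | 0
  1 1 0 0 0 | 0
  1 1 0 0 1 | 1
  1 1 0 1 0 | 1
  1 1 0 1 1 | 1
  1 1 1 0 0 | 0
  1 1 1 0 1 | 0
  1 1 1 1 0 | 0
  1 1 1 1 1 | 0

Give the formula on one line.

  (b | a) = 00000000111111111111111111111111
  ~c = 11110000111100001111000011110000
  (d | e) = 01110111011101110111011101110111
  (~c & (d | e)) = 01110000011100000111000001110000
  ((b | a) & (~c & (d | e))) = 00000000011100000111000001110000

((b | a) & (~c & (d | e)))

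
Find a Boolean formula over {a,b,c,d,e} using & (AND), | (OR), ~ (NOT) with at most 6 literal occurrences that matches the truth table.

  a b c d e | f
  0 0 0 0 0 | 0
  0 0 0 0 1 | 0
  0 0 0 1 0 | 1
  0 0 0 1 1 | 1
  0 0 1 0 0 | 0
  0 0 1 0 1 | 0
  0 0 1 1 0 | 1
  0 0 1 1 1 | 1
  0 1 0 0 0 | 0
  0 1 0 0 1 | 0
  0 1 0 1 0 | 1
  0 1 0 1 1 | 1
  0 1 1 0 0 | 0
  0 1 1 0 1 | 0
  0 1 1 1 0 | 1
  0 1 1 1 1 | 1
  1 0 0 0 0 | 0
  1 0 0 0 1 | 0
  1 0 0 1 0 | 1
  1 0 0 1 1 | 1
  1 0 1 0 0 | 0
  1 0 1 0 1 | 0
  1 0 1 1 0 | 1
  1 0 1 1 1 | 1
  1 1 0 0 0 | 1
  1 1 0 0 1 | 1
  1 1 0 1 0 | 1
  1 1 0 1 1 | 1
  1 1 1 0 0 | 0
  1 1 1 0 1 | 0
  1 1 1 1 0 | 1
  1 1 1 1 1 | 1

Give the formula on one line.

(d | ((c | (b & a)) & ~c))

  (b & a) = 00000000000000000000000011111111
  (c | (b & a)) = 00001111000011110000111111111111
  ~c = 11110000111100001111000011110000
  ((c | (b & a)) & ~c) = 00000000000000000000000011110000
  (d | ((c | (b & a)) & ~c)) = 00110011001100110011001111110011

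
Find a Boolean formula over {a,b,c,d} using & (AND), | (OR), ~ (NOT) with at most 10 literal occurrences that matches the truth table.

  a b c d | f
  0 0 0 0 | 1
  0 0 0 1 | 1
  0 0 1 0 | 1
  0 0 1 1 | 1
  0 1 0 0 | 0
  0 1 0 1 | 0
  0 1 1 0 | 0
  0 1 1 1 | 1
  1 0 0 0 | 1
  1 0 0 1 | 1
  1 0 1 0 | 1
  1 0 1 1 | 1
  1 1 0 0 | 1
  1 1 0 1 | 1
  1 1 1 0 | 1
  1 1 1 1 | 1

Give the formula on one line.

((a | (~c & ~b)) | ((d & c) | (~a & ~b)))

  ~c = 1100110011001100
  ~b = 1111000011110000
  (~c & ~b) = 1100000011000000
  (a | (~c & ~b)) = 1100000011111111
  (d & c) = 0001000100010001
  ~a = 1111111100000000
  (~a & ~b) = 1111000000000000
  ((d & c) | (~a & ~b)) = 1111000100010001
  ((a | (~c & ~b)) | ((d & c) | (~a & ~b))) = 1111000111111111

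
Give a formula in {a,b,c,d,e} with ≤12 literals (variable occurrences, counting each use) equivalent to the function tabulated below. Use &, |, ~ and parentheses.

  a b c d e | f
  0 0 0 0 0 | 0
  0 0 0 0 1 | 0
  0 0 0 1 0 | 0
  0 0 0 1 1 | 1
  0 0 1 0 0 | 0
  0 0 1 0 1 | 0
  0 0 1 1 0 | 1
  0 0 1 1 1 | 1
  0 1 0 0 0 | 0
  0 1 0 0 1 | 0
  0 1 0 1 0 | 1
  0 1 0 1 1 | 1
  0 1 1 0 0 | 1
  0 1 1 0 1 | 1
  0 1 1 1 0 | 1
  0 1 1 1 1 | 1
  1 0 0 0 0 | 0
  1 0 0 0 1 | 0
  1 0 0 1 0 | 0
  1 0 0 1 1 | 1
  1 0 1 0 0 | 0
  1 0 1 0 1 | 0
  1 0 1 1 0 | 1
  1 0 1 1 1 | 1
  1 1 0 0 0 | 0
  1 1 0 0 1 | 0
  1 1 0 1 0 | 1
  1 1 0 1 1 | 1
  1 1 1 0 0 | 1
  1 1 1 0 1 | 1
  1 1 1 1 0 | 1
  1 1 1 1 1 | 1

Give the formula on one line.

  (d | a) = 00110011001100111111111111111111
  ((d | a) & c) = 00000011000000110000111100001111
  (((d | a) & c) | b) = 00000011111111110000111111111111
  (c | e) = 01011111010111110101111101011111
  ((((d | a) & c) | b) | (c | e)) = 01011111111111110101111111111111
  (c & b) = 00000000000011110000000000001111
  (d | (c & b)) = 00110011001111110011001100111111
  (((((d | a) & c) | b) | (c | e)) & (d | (c & b))) = 00010011001111110001001100111111

(((((d | a) & c) | b) | (c | e)) & (d | (c & b)))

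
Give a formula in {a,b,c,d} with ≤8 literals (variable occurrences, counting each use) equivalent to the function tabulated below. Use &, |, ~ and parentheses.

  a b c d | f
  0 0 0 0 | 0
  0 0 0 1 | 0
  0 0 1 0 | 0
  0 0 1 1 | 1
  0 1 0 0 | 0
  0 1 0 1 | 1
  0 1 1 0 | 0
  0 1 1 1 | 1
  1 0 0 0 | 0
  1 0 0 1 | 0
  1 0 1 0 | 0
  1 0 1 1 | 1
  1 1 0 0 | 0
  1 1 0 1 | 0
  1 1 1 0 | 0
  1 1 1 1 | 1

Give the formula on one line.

  (d & c) = 0001000100010001
  (b | (d & c)) = 0001111100011111
  ~a = 1111111100000000
  (c | ~a) = 1111111100110011
  (d & (c | ~a)) = 0101010100010001
  ((b | (d & c)) & (d & (c | ~a))) = 0001010100010001

((b | (d & c)) & (d & (c | ~a)))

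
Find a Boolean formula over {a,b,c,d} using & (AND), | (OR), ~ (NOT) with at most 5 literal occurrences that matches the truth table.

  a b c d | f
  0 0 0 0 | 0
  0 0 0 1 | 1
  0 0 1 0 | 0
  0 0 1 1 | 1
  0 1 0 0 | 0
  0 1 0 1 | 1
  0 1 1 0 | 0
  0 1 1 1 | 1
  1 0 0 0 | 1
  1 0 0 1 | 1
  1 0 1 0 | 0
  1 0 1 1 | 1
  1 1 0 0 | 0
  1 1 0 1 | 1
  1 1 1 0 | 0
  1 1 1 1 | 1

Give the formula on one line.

  (b | a) = 0000111111111111
  ~c = 1100110011001100
  ~b = 1111000011110000
  (~c & ~b) = 1100000011000000
  ((b | a) & (~c & ~b)) = 0000000011000000
  (((b | a) & (~c & ~b)) | d) = 0101010111010101

(((b | a) & (~c & ~b)) | d)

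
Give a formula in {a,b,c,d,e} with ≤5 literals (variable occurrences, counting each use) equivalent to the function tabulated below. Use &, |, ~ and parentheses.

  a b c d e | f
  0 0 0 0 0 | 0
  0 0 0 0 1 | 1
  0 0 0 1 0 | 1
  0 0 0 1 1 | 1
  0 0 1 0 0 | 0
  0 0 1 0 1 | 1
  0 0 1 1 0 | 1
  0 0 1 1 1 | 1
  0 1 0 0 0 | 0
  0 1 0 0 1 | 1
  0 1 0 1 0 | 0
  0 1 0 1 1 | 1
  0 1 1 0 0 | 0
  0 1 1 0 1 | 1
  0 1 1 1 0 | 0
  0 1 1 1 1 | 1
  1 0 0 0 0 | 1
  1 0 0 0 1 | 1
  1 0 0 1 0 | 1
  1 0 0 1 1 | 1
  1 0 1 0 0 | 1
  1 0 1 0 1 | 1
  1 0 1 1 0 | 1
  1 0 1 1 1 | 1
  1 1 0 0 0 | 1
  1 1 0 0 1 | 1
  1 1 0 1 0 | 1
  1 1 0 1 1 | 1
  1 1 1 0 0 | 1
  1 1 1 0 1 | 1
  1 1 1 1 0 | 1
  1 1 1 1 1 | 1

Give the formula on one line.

  ~b = 11111111000000001111111100000000
  (d & ~b) = 00110011000000000011001100000000
  (e | (d & ~b)) = 01110111010101010111011101010101
  (a | (e | (d & ~b))) = 01110111010101011111111111111111

(a | (e | (d & ~b)))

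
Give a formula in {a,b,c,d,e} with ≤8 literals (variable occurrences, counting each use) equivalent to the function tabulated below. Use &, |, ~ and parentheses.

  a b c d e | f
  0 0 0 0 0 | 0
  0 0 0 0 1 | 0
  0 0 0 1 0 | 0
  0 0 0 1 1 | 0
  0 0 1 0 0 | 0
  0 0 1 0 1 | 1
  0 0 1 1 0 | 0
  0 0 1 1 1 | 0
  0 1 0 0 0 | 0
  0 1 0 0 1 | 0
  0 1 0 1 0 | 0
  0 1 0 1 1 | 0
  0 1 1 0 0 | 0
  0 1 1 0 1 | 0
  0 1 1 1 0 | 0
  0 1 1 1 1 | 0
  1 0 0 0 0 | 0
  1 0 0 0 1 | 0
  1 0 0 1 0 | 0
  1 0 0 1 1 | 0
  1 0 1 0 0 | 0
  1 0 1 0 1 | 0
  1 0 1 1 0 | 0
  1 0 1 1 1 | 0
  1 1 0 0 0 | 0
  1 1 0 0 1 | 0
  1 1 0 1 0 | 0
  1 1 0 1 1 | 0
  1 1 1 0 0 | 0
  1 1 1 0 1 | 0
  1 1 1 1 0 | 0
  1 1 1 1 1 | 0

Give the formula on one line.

((~b & ~a) & ((e & c) & ~d))

  ~b = 11111111000000001111111100000000
  ~a = 11111111111111110000000000000000
  (~b & ~a) = 11111111000000000000000000000000
  (e & c) = 00000101000001010000010100000101
  ~d = 11001100110011001100110011001100
  ((e & c) & ~d) = 00000100000001000000010000000100
  ((~b & ~a) & ((e & c) & ~d)) = 00000100000000000000000000000000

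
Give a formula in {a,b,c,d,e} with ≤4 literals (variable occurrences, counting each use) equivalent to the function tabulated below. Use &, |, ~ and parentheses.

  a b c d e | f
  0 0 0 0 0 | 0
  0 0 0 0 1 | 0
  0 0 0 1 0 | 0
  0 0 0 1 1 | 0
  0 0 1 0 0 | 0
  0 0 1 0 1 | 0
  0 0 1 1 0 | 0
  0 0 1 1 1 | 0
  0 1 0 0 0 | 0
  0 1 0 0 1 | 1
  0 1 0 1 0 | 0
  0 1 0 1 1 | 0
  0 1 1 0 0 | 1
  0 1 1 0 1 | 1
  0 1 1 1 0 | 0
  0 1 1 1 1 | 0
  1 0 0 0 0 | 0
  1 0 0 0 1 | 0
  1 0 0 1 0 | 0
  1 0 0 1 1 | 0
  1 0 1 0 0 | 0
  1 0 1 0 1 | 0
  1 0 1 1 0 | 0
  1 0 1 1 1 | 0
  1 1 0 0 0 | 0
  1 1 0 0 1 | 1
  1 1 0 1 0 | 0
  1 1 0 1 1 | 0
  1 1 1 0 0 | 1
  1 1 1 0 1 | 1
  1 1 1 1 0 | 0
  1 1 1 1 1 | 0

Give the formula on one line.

  ~d = 11001100110011001100110011001100
  (~d & b) = 00000000110011000000000011001100
  (c | e) = 01011111010111110101111101011111
  ((~d & b) & (c | e)) = 00000000010011000000000001001100

((~d & b) & (c | e))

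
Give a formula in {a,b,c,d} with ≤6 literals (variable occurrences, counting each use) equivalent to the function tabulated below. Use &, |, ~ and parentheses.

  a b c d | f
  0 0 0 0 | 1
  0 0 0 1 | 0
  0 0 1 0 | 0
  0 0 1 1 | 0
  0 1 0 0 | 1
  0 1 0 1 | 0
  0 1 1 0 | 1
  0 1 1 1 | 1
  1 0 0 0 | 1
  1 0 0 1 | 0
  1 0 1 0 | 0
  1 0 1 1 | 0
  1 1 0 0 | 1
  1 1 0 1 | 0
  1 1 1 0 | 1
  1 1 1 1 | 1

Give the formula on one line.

  ~c = 1100110011001100
  (b | ~c) = 1100111111001111
  ((b | ~c) & c) = 0000001100000011
  ~d = 1010101010101010
  (~c & ~d) = 1000100010001000
  (((b | ~c) & c) | (~c & ~d)) = 1000101110001011

(((b | ~c) & c) | (~c & ~d))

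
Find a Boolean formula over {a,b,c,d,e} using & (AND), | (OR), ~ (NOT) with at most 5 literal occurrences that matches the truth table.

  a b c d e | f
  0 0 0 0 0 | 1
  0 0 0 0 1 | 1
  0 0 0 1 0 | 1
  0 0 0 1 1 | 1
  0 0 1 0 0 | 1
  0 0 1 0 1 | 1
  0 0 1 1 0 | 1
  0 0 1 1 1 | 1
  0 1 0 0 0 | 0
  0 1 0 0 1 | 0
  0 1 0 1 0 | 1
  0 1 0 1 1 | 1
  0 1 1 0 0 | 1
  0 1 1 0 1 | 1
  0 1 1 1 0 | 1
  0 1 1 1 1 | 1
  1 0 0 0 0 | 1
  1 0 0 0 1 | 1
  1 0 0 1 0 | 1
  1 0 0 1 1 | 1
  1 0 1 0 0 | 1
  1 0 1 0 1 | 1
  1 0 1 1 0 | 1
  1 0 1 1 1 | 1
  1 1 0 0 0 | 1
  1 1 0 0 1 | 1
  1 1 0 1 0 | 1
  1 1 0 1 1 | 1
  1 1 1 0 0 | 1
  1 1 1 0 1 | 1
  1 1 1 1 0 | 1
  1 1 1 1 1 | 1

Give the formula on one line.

(~b | ((d | a) | (~a & c)))

  ~b = 11111111000000001111111100000000
  (d | a) = 00110011001100111111111111111111
  ~a = 11111111111111110000000000000000
  (~a & c) = 00001111000011110000000000000000
  ((d | a) | (~a & c)) = 00111111001111111111111111111111
  (~b | ((d | a) | (~a & c))) = 11111111001111111111111111111111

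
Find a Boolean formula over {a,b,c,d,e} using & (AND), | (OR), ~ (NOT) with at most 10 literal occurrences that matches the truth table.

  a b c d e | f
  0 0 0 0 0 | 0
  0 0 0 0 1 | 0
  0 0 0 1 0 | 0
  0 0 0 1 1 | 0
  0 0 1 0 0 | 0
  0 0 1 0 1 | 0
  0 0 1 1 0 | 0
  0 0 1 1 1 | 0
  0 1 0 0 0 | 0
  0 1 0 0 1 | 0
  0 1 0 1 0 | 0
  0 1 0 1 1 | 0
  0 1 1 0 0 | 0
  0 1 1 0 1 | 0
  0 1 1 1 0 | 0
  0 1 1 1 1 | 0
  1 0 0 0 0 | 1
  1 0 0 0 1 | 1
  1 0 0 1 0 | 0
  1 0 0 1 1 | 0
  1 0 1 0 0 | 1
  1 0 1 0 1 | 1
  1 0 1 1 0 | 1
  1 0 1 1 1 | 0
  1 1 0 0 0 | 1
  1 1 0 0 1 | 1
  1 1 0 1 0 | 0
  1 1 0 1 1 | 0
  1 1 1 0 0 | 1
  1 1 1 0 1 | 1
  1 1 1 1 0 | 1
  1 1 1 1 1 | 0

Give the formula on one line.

  ~c = 11110000111100001111000011110000
  (a | b) = 00000000111111111111111111111111
  (~c | (a | b)) = 11110000111111111111111111111111
  ~e = 10101010101010101010101010101010
  (c & ~e) = 00001010000010100000101000001010
  ((c & ~e) & d) = 00000010000000100000001000000010
  ((~c | (a | b)) & ((c & ~e) & d)) = 00000000000000100000001000000010
  ~d = 11001100110011001100110011001100
  ~a = 11111111111111110000000000000000
  (~d | ~a) = 11111111111111111100110011001100
  (((~c | (a | b)) & ((c & ~e) & d)) | (~d | ~a)) = 11111111111111111100111011001110
  ((((~c | (a | b)) & ((c & ~e) & d)) | (~d | ~a)) & a) = 00000000000000001100111011001110

((((~c | (a | b)) & ((c & ~e) & d)) | (~d | ~a)) & a)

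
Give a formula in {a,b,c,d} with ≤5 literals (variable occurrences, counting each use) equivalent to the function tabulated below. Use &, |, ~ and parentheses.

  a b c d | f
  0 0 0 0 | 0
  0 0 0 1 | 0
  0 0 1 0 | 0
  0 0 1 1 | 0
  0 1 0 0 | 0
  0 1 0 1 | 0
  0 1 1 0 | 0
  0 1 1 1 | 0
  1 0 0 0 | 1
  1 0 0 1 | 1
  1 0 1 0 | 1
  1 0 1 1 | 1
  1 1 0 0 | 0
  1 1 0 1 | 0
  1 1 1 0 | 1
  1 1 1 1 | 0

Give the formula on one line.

(a & ((c & ~d) | ~b))

  ~d = 1010101010101010
  (c & ~d) = 0010001000100010
  ~b = 1111000011110000
  ((c & ~d) | ~b) = 1111001011110010
  (a & ((c & ~d) | ~b)) = 0000000011110010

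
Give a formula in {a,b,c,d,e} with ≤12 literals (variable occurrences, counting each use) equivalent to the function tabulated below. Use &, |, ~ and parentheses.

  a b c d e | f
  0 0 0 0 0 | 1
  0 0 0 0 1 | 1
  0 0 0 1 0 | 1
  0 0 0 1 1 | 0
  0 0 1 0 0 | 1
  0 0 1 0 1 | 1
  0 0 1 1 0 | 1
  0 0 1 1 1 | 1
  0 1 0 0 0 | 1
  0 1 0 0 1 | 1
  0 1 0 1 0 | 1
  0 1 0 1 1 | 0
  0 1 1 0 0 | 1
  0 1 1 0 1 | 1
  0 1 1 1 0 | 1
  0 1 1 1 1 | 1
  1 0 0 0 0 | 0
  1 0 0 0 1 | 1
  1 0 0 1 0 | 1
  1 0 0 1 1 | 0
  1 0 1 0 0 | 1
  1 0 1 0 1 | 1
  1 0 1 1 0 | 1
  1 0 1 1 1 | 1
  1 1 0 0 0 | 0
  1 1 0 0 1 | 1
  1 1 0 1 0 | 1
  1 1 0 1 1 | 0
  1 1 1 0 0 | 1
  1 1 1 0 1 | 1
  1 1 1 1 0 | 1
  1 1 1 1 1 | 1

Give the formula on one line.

(((~d | (e & c)) & e) | ((d | ((c & ~d) | ~a)) & ~e))

  ~d = 11001100110011001100110011001100
  (e & c) = 00000101000001010000010100000101
  (~d | (e & c)) = 11001101110011011100110111001101
  ((~d | (e & c)) & e) = 01000101010001010100010101000101
  (c & ~d) = 00001100000011000000110000001100
  ~a = 11111111111111110000000000000000
  ((c & ~d) | ~a) = 11111111111111110000110000001100
  (d | ((c & ~d) | ~a)) = 11111111111111110011111100111111
  ~e = 10101010101010101010101010101010
  ((d | ((c & ~d) | ~a)) & ~e) = 10101010101010100010101000101010
  (((~d | (e & c)) & e) | ((d | ((c & ~d) | ~a)) & ~e)) = 11101111111011110110111101101111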